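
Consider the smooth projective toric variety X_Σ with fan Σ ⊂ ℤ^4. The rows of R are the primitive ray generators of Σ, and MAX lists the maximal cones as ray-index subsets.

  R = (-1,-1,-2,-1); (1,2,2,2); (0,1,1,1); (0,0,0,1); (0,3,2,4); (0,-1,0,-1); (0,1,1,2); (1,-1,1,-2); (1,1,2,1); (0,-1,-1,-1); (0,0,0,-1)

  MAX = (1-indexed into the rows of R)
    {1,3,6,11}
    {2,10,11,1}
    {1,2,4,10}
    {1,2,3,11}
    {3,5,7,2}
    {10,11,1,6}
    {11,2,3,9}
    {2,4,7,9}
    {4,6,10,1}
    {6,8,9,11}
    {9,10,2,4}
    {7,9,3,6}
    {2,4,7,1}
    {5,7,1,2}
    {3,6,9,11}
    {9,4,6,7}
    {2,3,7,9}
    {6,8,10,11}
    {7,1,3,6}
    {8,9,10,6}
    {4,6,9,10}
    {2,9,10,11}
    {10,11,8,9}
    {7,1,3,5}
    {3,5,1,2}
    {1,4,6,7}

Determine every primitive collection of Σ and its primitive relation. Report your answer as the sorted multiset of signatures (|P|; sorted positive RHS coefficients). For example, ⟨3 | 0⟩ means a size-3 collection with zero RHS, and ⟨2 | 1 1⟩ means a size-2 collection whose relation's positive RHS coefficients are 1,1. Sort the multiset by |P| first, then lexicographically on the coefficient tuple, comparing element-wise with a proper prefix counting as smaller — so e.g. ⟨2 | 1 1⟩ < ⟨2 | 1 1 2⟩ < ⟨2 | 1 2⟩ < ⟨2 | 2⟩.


Primitive collections (20):

  P = {1,9}:  v_{1} + v_{9} = 0 ; sig = ⟨2 | 0⟩
  P = {3,10}:  v_{3} + v_{10} = 0 ; sig = ⟨2 | 0⟩
  P = {4,11}:  v_{4} + v_{11} = 0 ; sig = ⟨2 | 0⟩
  P = {2,6}:  v_{2} + v_{6} = v_{9} ; sig = ⟨2 | 1⟩
  P = {3,4}:  v_{3} + v_{4} = v_{7} ; sig = ⟨2 | 1⟩
  P = {7,10}:  v_{7} + v_{10} = v_{4} ; sig = ⟨2 | 1⟩
  P = {7,11}:  v_{7} + v_{11} = v_{3} ; sig = ⟨2 | 1⟩
  P = {5,6}:  v_{5} + v_{6} = v_{3} + v_{7} ; sig = ⟨2 | 1 1⟩
  P = {5,8}:  v_{5} + v_{8} = v_{3} + v_{9} ; sig = ⟨2 | 1 1⟩
  P = {7,8}:  v_{7} + v_{8} = v_{6} + v_{9} ; sig = ⟨2 | 1 1⟩
  P = {1,8}:  v_{1} + v_{8} = v_{6} + v_{10} + v_{11} ; sig = ⟨2 | 1 1 1⟩
  P = {3,8}:  v_{3} + v_{8} = v_{6} + v_{9} + v_{11} ; sig = ⟨2 | 1 1 1⟩
  P = {4,8}:  v_{4} + v_{8} = v_{6} + v_{9} + v_{10} ; sig = ⟨2 | 1 1 1⟩
  P = {5,9}:  v_{5} + v_{9} = v_{2} + v_{3} + v_{7} ; sig = ⟨2 | 1 1 1⟩
  P = {5,10}:  v_{5} + v_{10} = v_{1} + v_{2} + v_{7} ; sig = ⟨2 | 1 1 1⟩
  P = {2,8}:  v_{2} + v_{8} = 2·v_{9} + v_{10} + v_{11} ; sig = ⟨2 | 1 1 2⟩
  P = {4,5}:  v_{4} + v_{5} = v_{1} + v_{2} + 2·v_{7} ; sig = ⟨2 | 1 1 2⟩
  P = {5,11}:  v_{5} + v_{11} = v_{1} + v_{2} + 2·v_{3} ; sig = ⟨2 | 1 1 2⟩
  P = {1,2,3,7}:  v_{1} + v_{2} + v_{3} + v_{7} = v_{5} ; sig = ⟨4 | 1⟩
  P = {6,9,10,11}:  v_{6} + v_{9} + v_{10} + v_{11} = v_{8} ; sig = ⟨4 | 1⟩

so the primitive-relation signature multiset is
[⟨2 | 0⟩, ⟨2 | 0⟩, ⟨2 | 0⟩, ⟨2 | 1⟩, ⟨2 | 1⟩, ⟨2 | 1⟩, ⟨2 | 1⟩, ⟨2 | 1 1⟩, ⟨2 | 1 1⟩, ⟨2 | 1 1⟩, ⟨2 | 1 1 1⟩, ⟨2 | 1 1 1⟩, ⟨2 | 1 1 1⟩, ⟨2 | 1 1 1⟩, ⟨2 | 1 1 1⟩, ⟨2 | 1 1 2⟩, ⟨2 | 1 1 2⟩, ⟨2 | 1 1 2⟩, ⟨4 | 1⟩, ⟨4 | 1⟩]


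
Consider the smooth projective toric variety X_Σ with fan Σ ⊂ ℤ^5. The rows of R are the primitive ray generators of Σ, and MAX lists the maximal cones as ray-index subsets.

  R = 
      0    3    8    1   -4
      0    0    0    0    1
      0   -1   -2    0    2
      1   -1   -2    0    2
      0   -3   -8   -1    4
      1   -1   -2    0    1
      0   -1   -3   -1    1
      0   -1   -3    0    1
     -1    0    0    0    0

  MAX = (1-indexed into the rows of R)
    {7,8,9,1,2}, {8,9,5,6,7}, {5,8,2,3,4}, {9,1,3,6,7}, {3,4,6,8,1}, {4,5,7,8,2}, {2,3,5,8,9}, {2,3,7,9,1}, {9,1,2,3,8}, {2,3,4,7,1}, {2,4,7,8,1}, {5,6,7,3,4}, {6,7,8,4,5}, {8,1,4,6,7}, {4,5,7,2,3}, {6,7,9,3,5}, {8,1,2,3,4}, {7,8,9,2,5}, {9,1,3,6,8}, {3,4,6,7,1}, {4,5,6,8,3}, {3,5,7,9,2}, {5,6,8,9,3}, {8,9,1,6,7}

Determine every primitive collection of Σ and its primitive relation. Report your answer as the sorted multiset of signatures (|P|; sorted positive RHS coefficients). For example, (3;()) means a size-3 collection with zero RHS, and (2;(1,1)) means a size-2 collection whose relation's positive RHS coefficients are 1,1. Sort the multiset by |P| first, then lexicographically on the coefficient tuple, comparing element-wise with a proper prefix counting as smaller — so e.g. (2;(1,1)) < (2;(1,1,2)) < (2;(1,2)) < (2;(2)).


4 minimal non-faces of Δ(Σ) (on 9 rays):

  {1,5}:  v_{1} + v_{5} = 0  so sig = (2;())
  {2,6}:  v_{2} + v_{6} = v_{4}  so sig = (2;(1))
  {4,9}:  v_{4} + v_{9} = v_{3}  so sig = (2;(1))
  {3,7,8}:  v_{3} + v_{7} + v_{8} = v_{5}  so sig = (3;(1))

Sorted signature multiset PRS(X):
    |P|=2: 3 collections, coeffs (), (1), (1)
    |P|=3: 1 collection, coeffs (1)


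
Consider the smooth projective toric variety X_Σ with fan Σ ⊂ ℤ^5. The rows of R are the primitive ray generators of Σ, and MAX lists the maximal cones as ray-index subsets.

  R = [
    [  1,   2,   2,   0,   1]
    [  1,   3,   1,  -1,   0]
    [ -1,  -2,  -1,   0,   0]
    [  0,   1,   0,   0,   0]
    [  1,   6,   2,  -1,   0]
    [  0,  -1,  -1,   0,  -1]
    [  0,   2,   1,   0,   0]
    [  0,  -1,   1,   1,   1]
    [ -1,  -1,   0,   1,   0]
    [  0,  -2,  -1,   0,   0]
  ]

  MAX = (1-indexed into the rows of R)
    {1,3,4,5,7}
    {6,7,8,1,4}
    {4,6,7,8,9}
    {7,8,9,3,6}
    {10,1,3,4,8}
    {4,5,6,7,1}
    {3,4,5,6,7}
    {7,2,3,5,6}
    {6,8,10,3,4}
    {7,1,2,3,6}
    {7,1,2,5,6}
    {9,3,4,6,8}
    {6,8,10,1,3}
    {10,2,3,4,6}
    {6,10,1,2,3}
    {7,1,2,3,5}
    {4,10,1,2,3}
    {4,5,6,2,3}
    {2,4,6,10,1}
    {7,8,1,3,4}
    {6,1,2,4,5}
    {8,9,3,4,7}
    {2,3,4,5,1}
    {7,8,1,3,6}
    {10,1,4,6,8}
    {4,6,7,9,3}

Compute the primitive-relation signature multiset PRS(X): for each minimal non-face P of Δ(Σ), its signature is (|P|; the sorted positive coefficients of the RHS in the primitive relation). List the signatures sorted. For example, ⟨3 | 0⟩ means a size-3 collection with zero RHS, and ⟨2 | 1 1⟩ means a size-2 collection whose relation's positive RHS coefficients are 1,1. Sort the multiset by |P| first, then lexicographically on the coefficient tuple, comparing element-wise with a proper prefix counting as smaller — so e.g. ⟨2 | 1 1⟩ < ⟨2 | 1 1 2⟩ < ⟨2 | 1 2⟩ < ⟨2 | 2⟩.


Δ(Σ) — 10 vertices, 12 min non-faces:

  • {7,10}:  v_{7} + v_{10} = 0 — sig = ⟨2 | 0⟩
  • {2,8}:  v_{2} + v_{8} = v_{1} — sig = ⟨2 | 1⟩
  • {2,9}:  v_{2} + v_{9} = v_{7} — sig = ⟨2 | 1⟩
  • {1,9}:  v_{1} + v_{9} = v_{7} + v_{8} — sig = ⟨2 | 1 1⟩
  • {5,10}:  v_{5} + v_{10} = v_{2} + v_{4} — sig = ⟨2 | 1 1⟩
  • {5,8}:  v_{5} + v_{8} = v_{1} + v_{4} + v_{7} — sig = ⟨2 | 1 1 1⟩
  • {9,10}:  v_{9} + v_{10} = v_{3} + v_{4} + v_{6} + v_{8} — sig = ⟨2 | 1 1 1 1⟩
  • {5,9}:  v_{5} + v_{9} = v_{4} + 2·v_{7} — sig = ⟨2 | 1 2⟩
  • {2,4,7}:  v_{2} + v_{4} + v_{7} = v_{5} — sig = ⟨3 | 1⟩
  • {1,3,4,6}:  v_{1} + v_{3} + v_{4} + v_{6} = 0 — sig = ⟨4 | 0⟩
  • {1,3,5,6}:  v_{1} + v_{3} + v_{5} + v_{6} = v_{2} + v_{7} — sig = ⟨4 | 1 1⟩
  • {3,4,6,7,8}:  v_{3} + v_{4} + v_{6} + v_{7} + v_{8} = v_{9} — sig = ⟨5 | 1⟩

so the primitive-relation signature multiset is
[⟨2 | 0⟩, ⟨2 | 1⟩, ⟨2 | 1⟩, ⟨2 | 1 1⟩, ⟨2 | 1 1⟩, ⟨2 | 1 1 1⟩, ⟨2 | 1 1 1 1⟩, ⟨2 | 1 2⟩, ⟨3 | 1⟩, ⟨4 | 0⟩, ⟨4 | 1 1⟩, ⟨5 | 1⟩]


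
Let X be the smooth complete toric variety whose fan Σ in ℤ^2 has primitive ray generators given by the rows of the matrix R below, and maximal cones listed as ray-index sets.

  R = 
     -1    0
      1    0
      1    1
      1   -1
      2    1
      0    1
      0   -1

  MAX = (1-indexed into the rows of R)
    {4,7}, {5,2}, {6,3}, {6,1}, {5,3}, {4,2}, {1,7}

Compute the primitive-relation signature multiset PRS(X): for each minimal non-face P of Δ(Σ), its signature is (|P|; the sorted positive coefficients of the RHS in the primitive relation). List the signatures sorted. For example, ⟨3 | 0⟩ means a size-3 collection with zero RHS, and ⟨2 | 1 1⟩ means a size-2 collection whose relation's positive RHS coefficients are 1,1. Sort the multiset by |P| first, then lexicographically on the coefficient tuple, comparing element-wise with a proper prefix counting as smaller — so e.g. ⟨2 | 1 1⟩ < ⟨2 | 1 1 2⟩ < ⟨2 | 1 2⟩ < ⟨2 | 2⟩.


Minimal non-faces — 14 found among 7 rays, 7 max cones:

  {1,2}:  v_{1} + v_{2} = 0 ; sig = ⟨2 | 0⟩
  {6,7}:  v_{6} + v_{7} = 0 ; sig = ⟨2 | 0⟩
  {1,3}:  v_{1} + v_{3} = v_{6} ; sig = ⟨2 | 1⟩
  {1,4}:  v_{1} + v_{4} = v_{7} ; sig = ⟨2 | 1⟩
  {1,5}:  v_{1} + v_{5} = v_{3} ; sig = ⟨2 | 1⟩
  {2,3}:  v_{2} + v_{3} = v_{5} ; sig = ⟨2 | 1⟩
  {2,6}:  v_{2} + v_{6} = v_{3} ; sig = ⟨2 | 1⟩
  {2,7}:  v_{2} + v_{7} = v_{4} ; sig = ⟨2 | 1⟩
  {3,7}:  v_{3} + v_{7} = v_{2} ; sig = ⟨2 | 1⟩
  {4,6}:  v_{4} + v_{6} = v_{2} ; sig = ⟨2 | 1⟩
  {3,4}:  v_{3} + v_{4} = 2·v_{2} ; sig = ⟨2 | 2⟩
  {5,6}:  v_{5} + v_{6} = 2·v_{3} ; sig = ⟨2 | 2⟩
  {5,7}:  v_{5} + v_{7} = 2·v_{2} ; sig = ⟨2 | 2⟩
  {4,5}:  v_{4} + v_{5} = 3·v_{2} ; sig = ⟨2 | 3⟩

Hence PRS(X_Σ) =
[⟨2 | 0⟩, ⟨2 | 0⟩, ⟨2 | 1⟩, ⟨2 | 1⟩, ⟨2 | 1⟩, ⟨2 | 1⟩, ⟨2 | 1⟩, ⟨2 | 1⟩, ⟨2 | 1⟩, ⟨2 | 1⟩, ⟨2 | 2⟩, ⟨2 | 2⟩, ⟨2 | 2⟩, ⟨2 | 3⟩]


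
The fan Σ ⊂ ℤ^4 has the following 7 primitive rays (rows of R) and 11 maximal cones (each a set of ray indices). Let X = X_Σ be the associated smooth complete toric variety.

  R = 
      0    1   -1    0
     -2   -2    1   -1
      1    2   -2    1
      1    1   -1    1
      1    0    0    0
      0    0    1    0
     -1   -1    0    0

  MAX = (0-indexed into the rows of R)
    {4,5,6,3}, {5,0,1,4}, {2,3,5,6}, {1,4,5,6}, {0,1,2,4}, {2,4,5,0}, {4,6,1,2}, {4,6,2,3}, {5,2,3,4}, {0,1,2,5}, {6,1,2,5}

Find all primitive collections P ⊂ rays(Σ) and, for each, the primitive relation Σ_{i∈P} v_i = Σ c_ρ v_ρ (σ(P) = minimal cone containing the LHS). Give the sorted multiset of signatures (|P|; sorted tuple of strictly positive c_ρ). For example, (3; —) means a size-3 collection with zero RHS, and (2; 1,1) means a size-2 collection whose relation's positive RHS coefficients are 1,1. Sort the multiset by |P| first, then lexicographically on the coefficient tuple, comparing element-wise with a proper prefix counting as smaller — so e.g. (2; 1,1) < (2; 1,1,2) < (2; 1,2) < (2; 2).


Δ(Σ) — 7 vertices, 5 min non-faces:

  P={0,3}:  v_{0} + v_{3} = v_{2}  →  sig = (2; 1)
  P={1,3}:  v_{1} + v_{3} = v_{6}  →  sig = (2; 1)
  P={0,6}:  v_{0} + v_{6} = v_{1} + v_{2}  →  sig = (2; 1,1)
  P={1,2,4,5}:  v_{1} + v_{2} + v_{4} + v_{5} = 0  →  sig = (4; —)
  P={2,4,5,6}:  v_{2} + v_{4} + v_{5} + v_{6} = v_{3}  →  sig = (4; 1)

so the primitive-relation signature multiset is
[(2; 1), (2; 1), (2; 1,1), (4; —), (4; 1)]


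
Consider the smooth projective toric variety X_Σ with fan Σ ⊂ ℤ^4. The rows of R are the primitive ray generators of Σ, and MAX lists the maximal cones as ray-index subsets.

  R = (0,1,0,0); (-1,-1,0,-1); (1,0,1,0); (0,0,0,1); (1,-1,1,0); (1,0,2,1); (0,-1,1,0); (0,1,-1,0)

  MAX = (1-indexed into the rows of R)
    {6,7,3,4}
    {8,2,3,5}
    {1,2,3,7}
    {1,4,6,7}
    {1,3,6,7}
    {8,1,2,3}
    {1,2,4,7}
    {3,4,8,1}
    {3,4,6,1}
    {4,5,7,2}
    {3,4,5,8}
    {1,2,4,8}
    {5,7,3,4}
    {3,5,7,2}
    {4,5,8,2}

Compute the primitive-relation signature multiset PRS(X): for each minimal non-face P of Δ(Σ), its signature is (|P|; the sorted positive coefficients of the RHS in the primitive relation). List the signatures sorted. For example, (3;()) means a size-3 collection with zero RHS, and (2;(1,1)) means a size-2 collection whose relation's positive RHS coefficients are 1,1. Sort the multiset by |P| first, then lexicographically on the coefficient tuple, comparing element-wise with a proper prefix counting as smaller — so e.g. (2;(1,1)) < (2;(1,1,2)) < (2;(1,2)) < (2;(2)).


Primitive collections (7):

  P = {7,8}:  v_{7} + v_{8} = 0  ⇒ sig = (2;())
  P = {1,5}:  v_{1} + v_{5} = v_{3}  ⇒ sig = (2;(1))
  P = {6,8}:  v_{6} + v_{8} = v_{1} + v_{3} + v_{4}  ⇒ sig = (2;(1,1,1))
  P = {5,6}:  v_{5} + v_{6} = 2·v_{3} + v_{4} + v_{7}  ⇒ sig = (2;(1,1,2))
  P = {2,6}:  v_{2} + v_{6} = v_{1} + 2·v_{7}  ⇒ sig = (2;(1,2))
  P = {2,3,4}:  v_{2} + v_{3} + v_{4} = v_{7}  ⇒ sig = (3;(1))
  P = {1,3,4,7}:  v_{1} + v_{3} + v_{4} + v_{7} = v_{6}  ⇒ sig = (4;(1))

Sorted signature multiset PRS(X):
    (2;())
    (2;(1))
    (2;(1,1,1))
    (2;(1,1,2))
    (2;(1,2))
    (3;(1))
    (4;(1))


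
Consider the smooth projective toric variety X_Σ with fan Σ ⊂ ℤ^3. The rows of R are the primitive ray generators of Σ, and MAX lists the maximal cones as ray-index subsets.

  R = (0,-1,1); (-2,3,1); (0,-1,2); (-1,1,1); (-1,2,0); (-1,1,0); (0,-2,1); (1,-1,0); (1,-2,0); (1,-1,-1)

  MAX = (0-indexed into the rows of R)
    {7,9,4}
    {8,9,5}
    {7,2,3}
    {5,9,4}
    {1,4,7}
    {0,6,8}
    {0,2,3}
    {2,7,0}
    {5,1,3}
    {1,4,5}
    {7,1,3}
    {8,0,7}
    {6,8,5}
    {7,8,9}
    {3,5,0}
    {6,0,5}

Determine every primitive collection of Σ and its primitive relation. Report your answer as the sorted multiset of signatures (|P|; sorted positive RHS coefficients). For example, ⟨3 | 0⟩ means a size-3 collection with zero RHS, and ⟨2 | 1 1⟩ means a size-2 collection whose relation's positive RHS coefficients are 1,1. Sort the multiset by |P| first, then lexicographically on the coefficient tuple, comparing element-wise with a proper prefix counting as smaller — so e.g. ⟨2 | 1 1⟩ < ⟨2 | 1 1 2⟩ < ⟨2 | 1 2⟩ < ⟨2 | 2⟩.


Minimal non-faces — 23 found among 10 rays, 16 max cones:

  P={3,9}:  v_{3} + v_{9} = 0  →  sig = ⟨2 | 0⟩
  P={4,8}:  v_{4} + v_{8} = 0  →  sig = ⟨2 | 0⟩
  P={5,7}:  v_{5} + v_{7} = 0  →  sig = ⟨2 | 0⟩
  P={0,4}:  v_{0} + v_{4} = v_{3}  →  sig = ⟨2 | 1⟩
  P={0,9}:  v_{0} + v_{9} = v_{8}  →  sig = ⟨2 | 1⟩
  P={1,8}:  v_{1} + v_{8} = v_{3}  →  sig = ⟨2 | 1⟩
  P={1,9}:  v_{1} + v_{9} = v_{4}  →  sig = ⟨2 | 1⟩
  P={3,4}:  v_{3} + v_{4} = v_{1}  →  sig = ⟨2 | 1⟩
  P={3,8}:  v_{3} + v_{8} = v_{0}  →  sig = ⟨2 | 1⟩
  P={2,5}:  v_{2} + v_{5} = v_{0} + v_{3}  →  sig = ⟨2 | 1 1⟩
  P={2,9}:  v_{2} + v_{9} = v_{0} + v_{7}  →  sig = ⟨2 | 1 1⟩
  P={4,6}:  v_{4} + v_{6} = v_{0} + v_{5}  →  sig = ⟨2 | 1 1⟩
  P={6,7}:  v_{6} + v_{7} = v_{0} + v_{8}  →  sig = ⟨2 | 1 1⟩
  P={1,6}:  v_{1} + v_{6} = v_{0} + v_{3} + v_{5}  →  sig = ⟨2 | 1 1 1⟩
  P={2,4}:  v_{2} + v_{4} = 2·v_{3} + v_{7}  →  sig = ⟨2 | 1 2⟩
  P={2,8}:  v_{2} + v_{8} = 2·v_{0} + v_{7}  →  sig = ⟨2 | 1 2⟩
  P={3,6}:  v_{3} + v_{6} = 2·v_{0} + v_{5}  →  sig = ⟨2 | 1 2⟩
  P={6,9}:  v_{6} + v_{9} = v_{5} + 2·v_{8}  →  sig = ⟨2 | 1 2⟩
  P={1,2}:  v_{1} + v_{2} = 3·v_{3} + v_{7}  →  sig = ⟨2 | 1 3⟩
  P={0,1}:  v_{0} + v_{1} = 2·v_{3}  →  sig = ⟨2 | 2⟩
  P={2,6}:  v_{2} + v_{6} = 3·v_{0}  →  sig = ⟨2 | 3⟩
  P={0,3,7}:  v_{0} + v_{3} + v_{7} = v_{2}  →  sig = ⟨3 | 1⟩
  P={0,5,8}:  v_{0} + v_{5} + v_{8} = v_{6}  →  sig = ⟨3 | 1⟩

Hence PRS(X_Σ) =
    ⟨2 | 0⟩
    ⟨2 | 0⟩
    ⟨2 | 0⟩
    ⟨2 | 1⟩
    ⟨2 | 1⟩
    ⟨2 | 1⟩
    ⟨2 | 1⟩
    ⟨2 | 1⟩
    ⟨2 | 1⟩
    ⟨2 | 1 1⟩
    ⟨2 | 1 1⟩
    ⟨2 | 1 1⟩
    ⟨2 | 1 1⟩
    ⟨2 | 1 1 1⟩
    ⟨2 | 1 2⟩
    ⟨2 | 1 2⟩
    ⟨2 | 1 2⟩
    ⟨2 | 1 2⟩
    ⟨2 | 1 3⟩
    ⟨2 | 2⟩
    ⟨2 | 3⟩
    ⟨3 | 1⟩
    ⟨3 | 1⟩


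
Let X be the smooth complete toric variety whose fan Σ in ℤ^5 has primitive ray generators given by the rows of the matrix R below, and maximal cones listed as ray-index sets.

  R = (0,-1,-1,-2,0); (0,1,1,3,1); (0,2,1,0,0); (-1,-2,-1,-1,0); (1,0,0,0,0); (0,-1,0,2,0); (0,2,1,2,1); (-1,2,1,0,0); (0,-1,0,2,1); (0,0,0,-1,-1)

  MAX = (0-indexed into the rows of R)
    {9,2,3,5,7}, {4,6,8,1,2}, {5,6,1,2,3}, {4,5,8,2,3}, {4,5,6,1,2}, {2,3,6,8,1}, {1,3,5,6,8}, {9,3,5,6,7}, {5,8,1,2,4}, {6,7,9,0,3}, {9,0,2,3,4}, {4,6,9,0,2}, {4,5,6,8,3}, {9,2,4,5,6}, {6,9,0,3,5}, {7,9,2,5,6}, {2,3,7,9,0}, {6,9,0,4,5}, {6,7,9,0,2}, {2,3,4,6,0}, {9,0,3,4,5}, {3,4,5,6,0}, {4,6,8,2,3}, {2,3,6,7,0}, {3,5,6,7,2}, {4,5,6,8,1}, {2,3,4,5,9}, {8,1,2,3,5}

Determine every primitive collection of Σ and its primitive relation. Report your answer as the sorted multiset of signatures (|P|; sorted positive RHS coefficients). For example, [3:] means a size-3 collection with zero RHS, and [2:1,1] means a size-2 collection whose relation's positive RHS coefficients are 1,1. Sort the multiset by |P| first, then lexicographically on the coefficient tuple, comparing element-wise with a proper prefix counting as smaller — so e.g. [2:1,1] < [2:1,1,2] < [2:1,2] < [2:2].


Primitive collections (14):

  P = {4,7}:  v_{4} + v_{7} = v_{2}  ⇒ sig = [2:1]
  P = {1,9}:  v_{1} + v_{9} = v_{2} + v_{5}  ⇒ sig = [2:1,1]
  P = {0,1}:  v_{0} + v_{1} = v_{3} + v_{4} + v_{6}  ⇒ sig = [2:1,1,1]
  P = {7,8}:  v_{7} + v_{8} = v_{1} + v_{2} + v_{3}  ⇒ sig = [2:1,1,1]
  P = {8,9}:  v_{8} + v_{9} = v_{2} + v_{3} + v_{4} + v_{5}  ⇒ sig = [2:1,1,1,1]
  P = {1,7}:  v_{1} + v_{7} = 2·v_{2} + v_{3} + v_{5} + v_{6}  ⇒ sig = [2:1,1,1,2]
  P = {0,8}:  v_{0} + v_{8} = 2·v_{3} + 2·v_{4} + v_{6}  ⇒ sig = [2:1,2,2]
  P = {0,2,5}:  v_{0} + v_{2} + v_{5} = 0  ⇒ sig = [3:]
  P = {1,3,4}:  v_{1} + v_{3} + v_{4} = v_{8}  ⇒ sig = [3:1]
  P = {0,5,7}:  v_{0} + v_{5} + v_{7} = v_{3} + v_{6} + v_{9}  ⇒ sig = [3:1,1,1]
  P = {3,4,6,9}:  v_{3} + v_{4} + v_{6} + v_{9} = 0  ⇒ sig = [4:]
  P = {2,3,6,9}:  v_{2} + v_{3} + v_{6} + v_{9} = v_{7}  ⇒ sig = [4:1]
  P = {2,5,6,8}:  v_{2} + v_{5} + v_{6} + v_{8} = 2·v_{1}  ⇒ sig = [4:2]
  P = {2,3,4,5,6}:  v_{2} + v_{3} + v_{4} + v_{5} + v_{6} = v_{1}  ⇒ sig = [5:1]

Hence PRS(X_Σ) =
    [2:1]
    [2:1,1]
    [2:1,1,1]
    [2:1,1,1]
    [2:1,1,1,1]
    [2:1,1,1,2]
    [2:1,2,2]
    [3:]
    [3:1]
    [3:1,1,1]
    [4:]
    [4:1]
    [4:2]
    [5:1]


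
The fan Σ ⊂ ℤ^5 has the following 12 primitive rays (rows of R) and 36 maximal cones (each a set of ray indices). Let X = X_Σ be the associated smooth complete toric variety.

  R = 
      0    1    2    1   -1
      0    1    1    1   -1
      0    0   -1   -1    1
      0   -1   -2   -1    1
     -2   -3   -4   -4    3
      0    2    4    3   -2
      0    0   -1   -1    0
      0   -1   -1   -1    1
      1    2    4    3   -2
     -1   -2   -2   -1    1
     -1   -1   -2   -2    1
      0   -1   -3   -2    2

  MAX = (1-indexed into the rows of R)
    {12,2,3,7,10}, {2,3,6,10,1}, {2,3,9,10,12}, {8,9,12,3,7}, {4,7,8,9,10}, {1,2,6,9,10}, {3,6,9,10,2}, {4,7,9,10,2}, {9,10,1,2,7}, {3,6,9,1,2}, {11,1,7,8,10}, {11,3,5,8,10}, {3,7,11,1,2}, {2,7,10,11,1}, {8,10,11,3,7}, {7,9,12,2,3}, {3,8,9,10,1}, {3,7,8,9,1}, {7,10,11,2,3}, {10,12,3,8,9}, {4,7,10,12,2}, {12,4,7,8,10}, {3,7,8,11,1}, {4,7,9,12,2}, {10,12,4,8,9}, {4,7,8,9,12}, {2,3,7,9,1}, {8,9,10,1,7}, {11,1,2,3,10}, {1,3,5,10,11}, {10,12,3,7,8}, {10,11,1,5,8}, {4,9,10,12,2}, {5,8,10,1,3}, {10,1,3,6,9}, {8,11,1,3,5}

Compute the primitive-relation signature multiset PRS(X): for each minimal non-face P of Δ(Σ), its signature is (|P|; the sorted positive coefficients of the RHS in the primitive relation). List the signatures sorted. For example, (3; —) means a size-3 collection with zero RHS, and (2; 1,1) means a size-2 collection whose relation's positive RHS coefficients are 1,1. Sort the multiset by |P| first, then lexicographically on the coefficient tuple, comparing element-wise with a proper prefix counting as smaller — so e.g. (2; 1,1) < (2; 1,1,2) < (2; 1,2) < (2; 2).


Σ has 23 primitive collections:

  P = {1,4}:  v_{1} + v_{4} = 0  ⟹  sig = (2; —)
  P = {2,8}:  v_{2} + v_{8} = 0  ⟹  sig = (2; —)
  P = {1,12}:  v_{1} + v_{12} = v_{3}  ⟹  sig = (2; 1)
  P = {3,4}:  v_{3} + v_{4} = v_{12}  ⟹  sig = (2; 1)
  P = {9,11}:  v_{9} + v_{11} = v_{1}  ⟹  sig = (2; 1)
  P = {6,7}:  v_{6} + v_{7} = v_{1} + v_{2}  ⟹  sig = (2; 1,1)
  P = {4,11}:  v_{4} + v_{11} = v_{3} + v_{7} + v_{10}  ⟹  sig = (2; 1,1,1)
  P = {2,5}:  v_{2} + v_{5} = v_{1} + v_{3} + v_{10} + v_{11}  ⟹  sig = (2; 1,1,1,1)
  P = {4,5}:  v_{4} + v_{5} = v_{3} + v_{8} + v_{10} + v_{11}  ⟹  sig = (2; 1,1,1,1)
  P = {4,6}:  v_{4} + v_{6} = v_{2} + v_{3} + v_{9} + v_{10}  ⟹  sig = (2; 1,1,1,1)
  P = {6,8}:  v_{6} + v_{8} = v_{1} + v_{3} + v_{9} + v_{10}  ⟹  sig = (2; 1,1,1,1)
  P = {5,9}:  v_{5} + v_{9} = 2·v_{1} + v_{3} + v_{8} + v_{10}  ⟹  sig = (2; 1,1,1,2)
  P = {5,12}:  v_{5} + v_{12} = 2·v_{3} + v_{8} + v_{10} + v_{11}  ⟹  sig = (2; 1,1,1,2)
  P = {6,11}:  v_{6} + v_{11} = 2·v_{1} + v_{2} + v_{3} + v_{10}  ⟹  sig = (2; 1,1,1,2)
  P = {6,12}:  v_{6} + v_{12} = v_{2} + 2·v_{3} + v_{9} + v_{10}  ⟹  sig = (2; 1,1,1,2)
  P = {11,12}:  v_{11} + v_{12} = 2·v_{3} + v_{7} + v_{10}  ⟹  sig = (2; 1,1,2)
  P = {5,7}:  v_{5} + v_{7} = v_{8} + 2·v_{11}  ⟹  sig = (2; 1,2)
  P = {5,6}:  v_{5} + v_{6} = 3·v_{1} + 2·v_{3} + 2·v_{10}  ⟹  sig = (2; 2,2,3)
  P = {3,7,9,10}:  v_{3} + v_{7} + v_{9} + v_{10} = 0  ⟹  sig = (4; —)
  P = {1,3,7,10}:  v_{1} + v_{3} + v_{7} + v_{10} = v_{11}  ⟹  sig = (4; 1)
  P = {7,9,10,12}:  v_{7} + v_{9} + v_{10} + v_{12} = v_{4}  ⟹  sig = (4; 1)
  P = {1,2,3,9,10}:  v_{1} + v_{2} + v_{3} + v_{9} + v_{10} = v_{6}  ⟹  sig = (5; 1)
  P = {1,3,8,10,11}:  v_{1} + v_{3} + v_{8} + v_{10} + v_{11} = v_{5}  ⟹  sig = (5; 1)

Sorted signature multiset PRS(X):
    |P|=2: 18 collections, coeffs (), (), (1), (1), (1), (1,1), (1,1,1), (1,1,1,1), (1,1,1,1), (1,1,1,1), (1,1,1,1), (1,1,1,2), (1,1,1,2), (1,1,1,2), (1,1,1,2), (1,1,2), (1,2), (2,2,3)
    |P|=4: 3 collections, coeffs (), (1), (1)
    |P|=5: 2 collections, coeffs (1), (1)


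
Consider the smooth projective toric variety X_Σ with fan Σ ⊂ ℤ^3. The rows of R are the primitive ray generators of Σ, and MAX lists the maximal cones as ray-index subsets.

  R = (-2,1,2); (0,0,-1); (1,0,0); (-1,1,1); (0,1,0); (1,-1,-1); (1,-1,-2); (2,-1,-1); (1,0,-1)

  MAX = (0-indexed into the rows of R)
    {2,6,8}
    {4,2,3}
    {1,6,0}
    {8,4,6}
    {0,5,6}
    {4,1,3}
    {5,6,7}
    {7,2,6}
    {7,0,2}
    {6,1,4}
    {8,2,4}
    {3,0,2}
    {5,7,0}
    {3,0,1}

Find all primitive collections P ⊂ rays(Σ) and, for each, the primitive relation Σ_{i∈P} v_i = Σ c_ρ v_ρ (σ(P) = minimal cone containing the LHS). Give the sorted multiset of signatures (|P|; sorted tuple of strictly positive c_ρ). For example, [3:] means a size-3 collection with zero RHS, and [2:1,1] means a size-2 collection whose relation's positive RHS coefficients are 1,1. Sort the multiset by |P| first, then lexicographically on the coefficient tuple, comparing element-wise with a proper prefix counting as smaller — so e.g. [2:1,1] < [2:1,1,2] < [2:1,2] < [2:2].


18 collections generate NE(X_Σ); each relation:

  P = {3,5}:  v_{3} + v_{5} = 0 — sig = [2:]
  P = {0,8}:  v_{0} + v_{8} = v_{3} — sig = [2:1]
  P = {1,2}:  v_{1} + v_{2} = v_{8} — sig = [2:1]
  P = {1,5}:  v_{1} + v_{5} = v_{6} — sig = [2:1]
  P = {2,5}:  v_{2} + v_{5} = v_{7} — sig = [2:1]
  P = {3,6}:  v_{3} + v_{6} = v_{1} — sig = [2:1]
  P = {3,7}:  v_{3} + v_{7} = v_{2} — sig = [2:1]
  P = {3,8}:  v_{3} + v_{8} = v_{4} — sig = [2:1]
  P = {4,5}:  v_{4} + v_{5} = v_{8} — sig = [2:1]
  P = {1,7}:  v_{1} + v_{7} = v_{2} + v_{6} — sig = [2:1,1]
  P = {1,8}:  v_{1} + v_{8} = v_{4} + v_{6} — sig = [2:1,1]
  P = {4,7}:  v_{4} + v_{7} = v_{2} + v_{8} — sig = [2:1,1]
  P = {5,8}:  v_{5} + v_{8} = v_{2} + v_{6} — sig = [2:1,1]
  P = {7,8}:  v_{7} + v_{8} = 2·v_{2} + v_{6} — sig = [2:1,2]
  P = {0,4}:  v_{0} + v_{4} = 2·v_{3} — sig = [2:2]
  P = {0,2,6}:  v_{0} + v_{2} + v_{6} = 0 — sig = [3:]
  P = {0,6,7}:  v_{0} + v_{6} + v_{7} = v_{5} — sig = [3:1]
  P = {2,4,6}:  v_{2} + v_{4} + v_{6} = 2·v_{8} — sig = [3:2]

Signatures (|P|; sorted positive RHS coefficients), sorted:
{ [2:],  [2:1] ×8,  [2:1,1] ×4,  [2:1,2],  [2:2],  [3:],  [3:1],  [3:2] }


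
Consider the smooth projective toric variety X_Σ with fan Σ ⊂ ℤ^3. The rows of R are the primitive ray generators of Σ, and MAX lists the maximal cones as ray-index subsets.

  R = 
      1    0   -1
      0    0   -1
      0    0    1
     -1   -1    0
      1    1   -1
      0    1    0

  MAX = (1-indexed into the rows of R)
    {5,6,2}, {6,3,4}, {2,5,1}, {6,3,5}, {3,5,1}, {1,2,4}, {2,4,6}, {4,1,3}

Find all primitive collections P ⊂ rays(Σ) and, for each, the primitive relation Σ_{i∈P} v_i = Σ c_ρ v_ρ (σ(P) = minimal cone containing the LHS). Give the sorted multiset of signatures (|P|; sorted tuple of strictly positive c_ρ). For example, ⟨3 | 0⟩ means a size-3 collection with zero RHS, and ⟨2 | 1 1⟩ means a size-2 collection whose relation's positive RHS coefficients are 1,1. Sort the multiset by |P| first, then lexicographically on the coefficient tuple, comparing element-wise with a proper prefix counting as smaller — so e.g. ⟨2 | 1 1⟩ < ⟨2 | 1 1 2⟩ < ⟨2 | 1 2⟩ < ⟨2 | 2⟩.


Minimal non-faces — 3 found among 6 rays, 8 max cones:

  {2,3}:  v_{2} + v_{3} = 0 ; sig = ⟨2 | 0⟩
  {1,6}:  v_{1} + v_{6} = v_{5} ; sig = ⟨2 | 1⟩
  {4,5}:  v_{4} + v_{5} = v_{2} ; sig = ⟨2 | 1⟩

so the primitive-relation signature multiset is
[⟨2 | 0⟩, ⟨2 | 1⟩, ⟨2 | 1⟩]


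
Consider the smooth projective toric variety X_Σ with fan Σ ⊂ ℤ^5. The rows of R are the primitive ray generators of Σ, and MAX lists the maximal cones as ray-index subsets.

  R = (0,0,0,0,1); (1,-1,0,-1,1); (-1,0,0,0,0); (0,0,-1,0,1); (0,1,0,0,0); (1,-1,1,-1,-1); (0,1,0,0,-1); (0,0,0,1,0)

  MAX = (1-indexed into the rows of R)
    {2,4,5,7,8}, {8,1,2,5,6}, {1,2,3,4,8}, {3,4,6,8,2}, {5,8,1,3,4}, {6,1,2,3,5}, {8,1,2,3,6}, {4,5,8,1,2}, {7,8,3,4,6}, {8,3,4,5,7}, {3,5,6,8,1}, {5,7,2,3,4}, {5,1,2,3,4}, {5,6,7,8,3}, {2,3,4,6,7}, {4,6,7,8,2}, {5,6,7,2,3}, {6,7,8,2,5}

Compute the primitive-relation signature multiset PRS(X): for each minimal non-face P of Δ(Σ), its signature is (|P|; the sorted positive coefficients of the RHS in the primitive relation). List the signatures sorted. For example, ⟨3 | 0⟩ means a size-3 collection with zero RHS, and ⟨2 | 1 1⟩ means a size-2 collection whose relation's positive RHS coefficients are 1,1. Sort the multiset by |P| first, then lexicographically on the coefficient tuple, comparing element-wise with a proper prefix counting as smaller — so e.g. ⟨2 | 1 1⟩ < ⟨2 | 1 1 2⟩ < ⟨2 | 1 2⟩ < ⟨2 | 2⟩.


Δ(Σ) — 8 vertices, 5 min non-faces:

  {1,7}:  v_{1} + v_{7} = v_{5}  so sig = ⟨2 | 1⟩
  {1,4,6}:  v_{1} + v_{4} + v_{6} = v_{2}  so sig = ⟨3 | 1⟩
  {4,5,6}:  v_{4} + v_{5} + v_{6} = v_{2} + v_{7}  so sig = ⟨3 | 1 1⟩
  {2,3,7,8}:  v_{2} + v_{3} + v_{7} + v_{8} = 0  so sig = ⟨4 | 0⟩
  {2,3,5,8}:  v_{2} + v_{3} + v_{5} + v_{8} = v_{1}  so sig = ⟨4 | 1⟩

Sorted signature multiset PRS(X):
    ⟨2 | 1⟩
    ⟨3 | 1⟩
    ⟨3 | 1 1⟩
    ⟨4 | 0⟩
    ⟨4 | 1⟩


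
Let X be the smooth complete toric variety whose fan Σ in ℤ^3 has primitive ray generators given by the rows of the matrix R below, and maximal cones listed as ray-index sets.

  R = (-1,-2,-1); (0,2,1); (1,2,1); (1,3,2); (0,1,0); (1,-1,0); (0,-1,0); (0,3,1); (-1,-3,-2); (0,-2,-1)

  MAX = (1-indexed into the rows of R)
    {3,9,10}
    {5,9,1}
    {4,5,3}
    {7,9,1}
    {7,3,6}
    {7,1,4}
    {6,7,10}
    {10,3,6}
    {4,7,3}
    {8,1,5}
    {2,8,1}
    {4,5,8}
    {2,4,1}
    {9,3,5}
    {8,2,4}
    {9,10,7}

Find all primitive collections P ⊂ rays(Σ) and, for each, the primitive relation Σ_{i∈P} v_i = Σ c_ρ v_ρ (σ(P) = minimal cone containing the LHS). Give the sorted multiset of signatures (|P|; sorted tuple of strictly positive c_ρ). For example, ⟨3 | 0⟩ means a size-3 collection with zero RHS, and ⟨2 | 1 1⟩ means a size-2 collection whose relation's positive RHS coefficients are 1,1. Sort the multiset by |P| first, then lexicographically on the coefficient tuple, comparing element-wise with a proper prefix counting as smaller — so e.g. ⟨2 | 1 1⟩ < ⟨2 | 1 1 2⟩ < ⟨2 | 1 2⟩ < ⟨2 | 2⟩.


Minimal non-faces — 25 found among 10 rays, 16 max cones:

  P = {1,3}:  v_{1} + v_{3} = 0 ; sig = ⟨2 | 0⟩
  P = {2,10}:  v_{2} + v_{10} = 0 ; sig = ⟨2 | 0⟩
  P = {4,9}:  v_{4} + v_{9} = 0 ; sig = ⟨2 | 0⟩
  P = {5,7}:  v_{5} + v_{7} = 0 ; sig = ⟨2 | 0⟩
  P = {2,5}:  v_{2} + v_{5} = v_{8} ; sig = ⟨2 | 1⟩
  P = {6,8}:  v_{6} + v_{8} = v_{3} ; sig = ⟨2 | 1⟩
  P = {7,8}:  v_{7} + v_{8} = v_{2} ; sig = ⟨2 | 1⟩
  P = {8,10}:  v_{8} + v_{10} = v_{5} ; sig = ⟨2 | 1⟩
  P = {1,6}:  v_{1} + v_{6} = v_{7} + v_{10} ; sig = ⟨2 | 1 1⟩
  P = {1,10}:  v_{1} + v_{10} = v_{7} + v_{9} ; sig = ⟨2 | 1 1⟩
  P = {2,3}:  v_{2} + v_{3} = v_{4} + v_{5} ; sig = ⟨2 | 1 1⟩
  P = {2,6}:  v_{2} + v_{6} = v_{3} + v_{7} ; sig = ⟨2 | 1 1⟩
  P = {2,7}:  v_{2} + v_{7} = v_{1} + v_{4} ; sig = ⟨2 | 1 1⟩
  P = {2,9}:  v_{2} + v_{9} = v_{1} + v_{5} ; sig = ⟨2 | 1 1⟩
  P = {4,10}:  v_{4} + v_{10} = v_{3} + v_{7} ; sig = ⟨2 | 1 1⟩
  P = {5,6}:  v_{5} + v_{6} = v_{3} + v_{10} ; sig = ⟨2 | 1 1⟩
  P = {5,10}:  v_{5} + v_{10} = v_{3} + v_{9} ; sig = ⟨2 | 1 1⟩
  P = {3,8}:  v_{3} + v_{8} = v_{4} + 2·v_{5} ; sig = ⟨2 | 1 2⟩
  P = {8,9}:  v_{8} + v_{9} = v_{1} + 2·v_{5} ; sig = ⟨2 | 1 2⟩
  P = {6,9}:  v_{6} + v_{9} = 2·v_{10} ; sig = ⟨2 | 2⟩
  P = {4,6}:  v_{4} + v_{6} = 2·v_{3} + 2·v_{7} ; sig = ⟨2 | 2 2⟩
  P = {1,4,5}:  v_{1} + v_{4} + v_{5} = v_{2} ; sig = ⟨3 | 1⟩
  P = {3,7,9}:  v_{3} + v_{7} + v_{9} = v_{10} ; sig = ⟨3 | 1⟩
  P = {3,7,10}:  v_{3} + v_{7} + v_{10} = v_{6} ; sig = ⟨3 | 1⟩
  P = {1,4,8}:  v_{1} + v_{4} + v_{8} = 2·v_{2} ; sig = ⟨3 | 2⟩

Sorted signature multiset PRS(X):
[⟨2 | 0⟩, ⟨2 | 0⟩, ⟨2 | 0⟩, ⟨2 | 0⟩, ⟨2 | 1⟩, ⟨2 | 1⟩, ⟨2 | 1⟩, ⟨2 | 1⟩, ⟨2 | 1 1⟩, ⟨2 | 1 1⟩, ⟨2 | 1 1⟩, ⟨2 | 1 1⟩, ⟨2 | 1 1⟩, ⟨2 | 1 1⟩, ⟨2 | 1 1⟩, ⟨2 | 1 1⟩, ⟨2 | 1 1⟩, ⟨2 | 1 2⟩, ⟨2 | 1 2⟩, ⟨2 | 2⟩, ⟨2 | 2 2⟩, ⟨3 | 1⟩, ⟨3 | 1⟩, ⟨3 | 1⟩, ⟨3 | 2⟩]


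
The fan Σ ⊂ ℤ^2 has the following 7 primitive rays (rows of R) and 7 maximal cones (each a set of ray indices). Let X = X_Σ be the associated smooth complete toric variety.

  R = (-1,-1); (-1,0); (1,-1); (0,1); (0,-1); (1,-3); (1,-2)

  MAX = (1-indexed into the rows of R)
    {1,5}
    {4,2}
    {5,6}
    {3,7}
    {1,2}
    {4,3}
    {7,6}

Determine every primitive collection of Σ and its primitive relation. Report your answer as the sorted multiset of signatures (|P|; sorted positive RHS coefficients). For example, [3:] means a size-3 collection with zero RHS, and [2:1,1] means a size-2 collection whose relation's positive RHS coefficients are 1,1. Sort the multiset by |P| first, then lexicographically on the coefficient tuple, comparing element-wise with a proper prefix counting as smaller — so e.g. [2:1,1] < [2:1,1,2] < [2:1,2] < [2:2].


Σ has 14 primitive collections:

  P={4,5}:  v_{4} + v_{5} = 0  so sig = [2:]
  P={1,4}:  v_{1} + v_{4} = v_{2}  so sig = [2:1]
  P={2,3}:  v_{2} + v_{3} = v_{5}  so sig = [2:1]
  P={2,5}:  v_{2} + v_{5} = v_{1}  so sig = [2:1]
  P={3,5}:  v_{3} + v_{5} = v_{7}  so sig = [2:1]
  P={4,6}:  v_{4} + v_{6} = v_{7}  so sig = [2:1]
  P={4,7}:  v_{4} + v_{7} = v_{3}  so sig = [2:1]
  P={5,7}:  v_{5} + v_{7} = v_{6}  so sig = [2:1]
  P={1,3}:  v_{1} + v_{3} = 2·v_{5}  so sig = [2:2]
  P={2,7}:  v_{2} + v_{7} = 2·v_{5}  so sig = [2:2]
  P={3,6}:  v_{3} + v_{6} = 2·v_{7}  so sig = [2:2]
  P={1,7}:  v_{1} + v_{7} = 3·v_{5}  so sig = [2:3]
  P={2,6}:  v_{2} + v_{6} = 3·v_{5}  so sig = [2:3]
  P={1,6}:  v_{1} + v_{6} = 4·v_{5}  so sig = [2:4]

so the primitive-relation signature multiset is
[[2:], [2:1], [2:1], [2:1], [2:1], [2:1], [2:1], [2:1], [2:2], [2:2], [2:2], [2:3], [2:3], [2:4]]


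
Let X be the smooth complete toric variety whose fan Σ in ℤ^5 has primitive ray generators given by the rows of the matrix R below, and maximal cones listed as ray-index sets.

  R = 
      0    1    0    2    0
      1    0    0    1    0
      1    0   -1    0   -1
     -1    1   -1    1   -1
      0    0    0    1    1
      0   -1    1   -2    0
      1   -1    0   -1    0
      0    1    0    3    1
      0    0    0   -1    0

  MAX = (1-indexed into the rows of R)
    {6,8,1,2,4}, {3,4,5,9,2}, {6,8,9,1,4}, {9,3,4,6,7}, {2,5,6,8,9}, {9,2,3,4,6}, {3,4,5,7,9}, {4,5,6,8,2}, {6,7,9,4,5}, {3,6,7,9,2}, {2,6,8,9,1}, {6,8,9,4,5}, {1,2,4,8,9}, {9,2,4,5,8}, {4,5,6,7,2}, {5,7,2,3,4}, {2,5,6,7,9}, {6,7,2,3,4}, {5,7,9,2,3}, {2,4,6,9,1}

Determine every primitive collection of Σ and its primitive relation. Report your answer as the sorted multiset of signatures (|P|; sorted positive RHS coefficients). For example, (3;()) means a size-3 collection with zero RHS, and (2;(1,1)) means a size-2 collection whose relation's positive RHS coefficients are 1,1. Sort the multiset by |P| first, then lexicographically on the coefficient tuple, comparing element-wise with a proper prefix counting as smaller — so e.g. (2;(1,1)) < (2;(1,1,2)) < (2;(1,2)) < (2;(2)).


The 9 primitive collections of Σ (r=9, n=5):

  • {1,5}:  v_{1} + v_{5} = v_{8}  →  sig = (2;(1))
  • {1,7}:  v_{1} + v_{7} = v_{2}  →  sig = (2;(1))
  • {7,8}:  v_{7} + v_{8} = v_{2} + v_{5}  →  sig = (2;(1,1))
  • {3,8}:  v_{3} + v_{8} = 2·v_{2} + v_{4} + v_{5} + v_{9}  →  sig = (2;(1,1,1,2))
  • {1,3}:  v_{1} + v_{3} = 2·v_{2} + v_{4} + v_{9}  →  sig = (2;(1,1,2))
  • {3,5,6}:  v_{3} + v_{5} + v_{6} = v_{7}  →  sig = (3;(1))
  • {2,4,7,9}:  v_{2} + v_{4} + v_{7} + v_{9} = v_{3}  →  sig = (4;(1))
  • {2,4,5,6,9}:  v_{2} + v_{4} + v_{5} + v_{6} + v_{9} = 0  →  sig = (5;())
  • {2,4,6,8,9}:  v_{2} + v_{4} + v_{6} + v_{8} + v_{9} = v_{1}  →  sig = (5;(1))

Sorted signature multiset PRS(X):
[(2;(1)), (2;(1)), (2;(1,1)), (2;(1,1,1,2)), (2;(1,1,2)), (3;(1)), (4;(1)), (5;()), (5;(1))]


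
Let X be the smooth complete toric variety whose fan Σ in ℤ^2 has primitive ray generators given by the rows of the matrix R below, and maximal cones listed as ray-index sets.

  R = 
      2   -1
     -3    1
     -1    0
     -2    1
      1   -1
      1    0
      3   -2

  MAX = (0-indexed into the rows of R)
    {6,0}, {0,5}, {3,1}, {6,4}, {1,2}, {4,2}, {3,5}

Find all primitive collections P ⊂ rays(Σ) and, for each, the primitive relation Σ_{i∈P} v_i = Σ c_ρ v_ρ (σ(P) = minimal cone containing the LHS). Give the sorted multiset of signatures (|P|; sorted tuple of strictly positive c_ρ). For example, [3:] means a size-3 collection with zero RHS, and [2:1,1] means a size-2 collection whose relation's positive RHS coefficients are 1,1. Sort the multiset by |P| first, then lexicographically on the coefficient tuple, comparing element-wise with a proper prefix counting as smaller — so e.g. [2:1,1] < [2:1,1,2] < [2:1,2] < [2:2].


14 collections generate NE(X_Σ); each relation:

  {0,3}:  v_{0} + v_{3} = 0 ; sig = [2:]
  {2,5}:  v_{2} + v_{5} = 0 ; sig = [2:]
  {0,1}:  v_{0} + v_{1} = v_{2} ; sig = [2:1]
  {0,2}:  v_{0} + v_{2} = v_{4} ; sig = [2:1]
  {0,4}:  v_{0} + v_{4} = v_{6} ; sig = [2:1]
  {1,5}:  v_{1} + v_{5} = v_{3} ; sig = [2:1]
  {2,3}:  v_{2} + v_{3} = v_{1} ; sig = [2:1]
  {3,4}:  v_{3} + v_{4} = v_{2} ; sig = [2:1]
  {3,6}:  v_{3} + v_{6} = v_{4} ; sig = [2:1]
  {4,5}:  v_{4} + v_{5} = v_{0} ; sig = [2:1]
  {1,6}:  v_{1} + v_{6} = v_{2} + v_{4} ; sig = [2:1,1]
  {1,4}:  v_{1} + v_{4} = 2·v_{2} ; sig = [2:2]
  {2,6}:  v_{2} + v_{6} = 2·v_{4} ; sig = [2:2]
  {5,6}:  v_{5} + v_{6} = 2·v_{0} ; sig = [2:2]

Hence PRS(X_Σ) =
    [2:]
    [2:]
    [2:1]
    [2:1]
    [2:1]
    [2:1]
    [2:1]
    [2:1]
    [2:1]
    [2:1]
    [2:1,1]
    [2:2]
    [2:2]
    [2:2]


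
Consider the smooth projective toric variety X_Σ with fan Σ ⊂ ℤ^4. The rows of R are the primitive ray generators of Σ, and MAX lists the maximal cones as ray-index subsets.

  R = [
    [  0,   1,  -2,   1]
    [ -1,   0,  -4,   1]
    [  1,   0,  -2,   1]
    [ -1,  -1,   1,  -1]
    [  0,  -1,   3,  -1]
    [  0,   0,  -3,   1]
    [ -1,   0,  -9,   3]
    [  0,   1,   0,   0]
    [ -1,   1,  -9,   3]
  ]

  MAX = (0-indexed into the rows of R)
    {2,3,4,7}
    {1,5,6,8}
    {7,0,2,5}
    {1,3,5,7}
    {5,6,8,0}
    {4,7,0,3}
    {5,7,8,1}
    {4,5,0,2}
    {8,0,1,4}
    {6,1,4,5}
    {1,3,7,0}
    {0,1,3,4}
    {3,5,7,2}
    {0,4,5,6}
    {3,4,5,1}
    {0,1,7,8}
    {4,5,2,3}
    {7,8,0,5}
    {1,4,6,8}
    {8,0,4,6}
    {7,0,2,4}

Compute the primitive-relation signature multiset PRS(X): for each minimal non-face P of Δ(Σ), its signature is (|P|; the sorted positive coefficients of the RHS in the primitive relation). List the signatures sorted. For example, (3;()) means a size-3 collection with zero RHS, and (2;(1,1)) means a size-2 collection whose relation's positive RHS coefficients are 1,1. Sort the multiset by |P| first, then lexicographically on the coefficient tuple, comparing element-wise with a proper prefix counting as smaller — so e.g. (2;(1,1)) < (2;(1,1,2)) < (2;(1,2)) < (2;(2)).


14 minimal non-faces of Δ(Σ) (on 9 rays):

  P={6,7}:  v_{6} + v_{7} = v_{8} — sig = (2;(1))
  P={3,6}:  v_{3} + v_{6} = 2·v_{1} + v_{4} + v_{5} — sig = (2;(1,1,2))
  P={2,6}:  v_{2} + v_{6} = v_{0} + v_{4} + 4·v_{5} — sig = (2;(1,1,4))
  P={2,8}:  v_{2} + v_{8} = v_{0} + 3·v_{5} — sig = (2;(1,3))
  P={1,2}:  v_{1} + v_{2} = 2·v_{5} — sig = (2;(2))
  P={3,8}:  v_{3} + v_{8} = 2·v_{1} — sig = (2;(2))
  P={4,5,7}:  v_{4} + v_{5} + v_{7} = 0 — sig = (3;())
  P={0,1,5}:  v_{0} + v_{1} + v_{5} = v_{8} — sig = (3;(1))
  P={0,2,3}:  v_{0} + v_{2} + v_{3} = v_{5} — sig = (3;(1))
  P={0,3,5}:  v_{0} + v_{3} + v_{5} = v_{1} — sig = (3;(1))
  P={4,5,8}:  v_{4} + v_{5} + v_{8} = v_{6} — sig = (3;(1))
  P={1,4,7}:  v_{1} + v_{4} + v_{7} = v_{0} + v_{3} — sig = (3;(1,1))
  P={4,7,8}:  v_{4} + v_{7} + v_{8} = v_{0} + v_{1} — sig = (3;(1,1))
  P={0,1,6}:  v_{0} + v_{1} + v_{6} = v_{4} + 2·v_{8} — sig = (3;(1,2))

Sorted signature multiset PRS(X):
{ (2;(1)),  (2;(1,1,2)),  (2;(1,1,4)),  (2;(1,3)),  (2;(2)) ×2,  (3;()),  (3;(1)) ×4,  (3;(1,1)) ×2,  (3;(1,2)) }


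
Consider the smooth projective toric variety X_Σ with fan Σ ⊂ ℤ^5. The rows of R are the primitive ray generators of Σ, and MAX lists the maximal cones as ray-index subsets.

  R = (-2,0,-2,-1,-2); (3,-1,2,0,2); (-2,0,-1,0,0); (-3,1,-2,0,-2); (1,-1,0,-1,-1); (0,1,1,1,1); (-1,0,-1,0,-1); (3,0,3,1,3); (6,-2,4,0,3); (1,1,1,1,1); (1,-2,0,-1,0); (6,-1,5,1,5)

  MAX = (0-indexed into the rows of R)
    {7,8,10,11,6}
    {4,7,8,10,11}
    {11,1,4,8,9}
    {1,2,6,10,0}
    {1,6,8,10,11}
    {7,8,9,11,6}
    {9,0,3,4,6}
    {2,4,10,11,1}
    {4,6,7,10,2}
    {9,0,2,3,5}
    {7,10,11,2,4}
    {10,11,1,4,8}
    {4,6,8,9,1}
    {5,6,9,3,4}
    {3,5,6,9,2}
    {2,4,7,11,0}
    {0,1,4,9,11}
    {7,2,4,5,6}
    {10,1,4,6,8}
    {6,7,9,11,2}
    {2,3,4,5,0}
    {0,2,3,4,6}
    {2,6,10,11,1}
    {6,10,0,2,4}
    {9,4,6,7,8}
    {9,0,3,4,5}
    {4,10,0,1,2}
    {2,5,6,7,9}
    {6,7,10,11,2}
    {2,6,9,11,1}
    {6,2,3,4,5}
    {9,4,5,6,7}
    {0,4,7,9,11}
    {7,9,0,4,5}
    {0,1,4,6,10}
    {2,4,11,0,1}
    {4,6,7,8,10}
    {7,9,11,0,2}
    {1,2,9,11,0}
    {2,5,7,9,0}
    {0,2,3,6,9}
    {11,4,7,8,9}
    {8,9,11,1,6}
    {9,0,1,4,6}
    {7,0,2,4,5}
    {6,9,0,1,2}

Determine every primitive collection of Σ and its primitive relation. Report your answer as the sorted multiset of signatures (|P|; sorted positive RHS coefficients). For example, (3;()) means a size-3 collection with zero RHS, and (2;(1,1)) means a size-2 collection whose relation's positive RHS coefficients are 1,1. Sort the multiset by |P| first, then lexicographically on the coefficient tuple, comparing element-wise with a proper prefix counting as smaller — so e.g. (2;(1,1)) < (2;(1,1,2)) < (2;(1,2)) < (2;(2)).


The 21 primitive collections of Σ (r=12, n=5):

  P={1,3}:  v_{1} + v_{3} = 0 — sig = (2;())
  P={1,5}:  v_{1} + v_{5} = v_{7} — sig = (2;(1))
  P={1,7}:  v_{1} + v_{7} = v_{11} — sig = (2;(1))
  P={3,7}:  v_{3} + v_{7} = v_{5} — sig = (2;(1))
  P={3,11}:  v_{3} + v_{11} = v_{7} — sig = (2;(1))
  P={0,8}:  v_{0} + v_{8} = v_{1} + v_{4} — sig = (2;(1,1))
  P={2,8}:  v_{2} + v_{8} = v_{7} + v_{10} — sig = (2;(1,1))
  P={9,10}:  v_{9} + v_{10} = v_{1} + v_{6} — sig = (2;(1,1))
  P={3,8}:  v_{3} + v_{8} = v_{4} + v_{6} + v_{7} — sig = (2;(1,1,1))
  P={3,10}:  v_{3} + v_{10} = v_{2} + v_{4} + v_{6} — sig = (2;(1,1,1))
  P={5,10}:  v_{5} + v_{10} = v_{2} + v_{4} + v_{6} + v_{7} — sig = (2;(1,1,1,1))
  P={5,8}:  v_{5} + v_{8} = v_{4} + v_{6} + 2·v_{7} — sig = (2;(1,1,2))
  P={5,11}:  v_{5} + v_{11} = 2·v_{7} — sig = (2;(2))
  P={0,6,7}:  v_{0} + v_{6} + v_{7} = 0 — sig = (3;())
  P={2,4,9}:  v_{2} + v_{4} + v_{9} = 0 — sig = (3;())
  P={0,5,6}:  v_{0} + v_{5} + v_{6} = v_{3} — sig = (3;(1))
  P={0,6,11}:  v_{0} + v_{6} + v_{11} = v_{1} — sig = (3;(1))
  P={4,6,11}:  v_{4} + v_{6} + v_{11} = v_{8} — sig = (3;(1))
  P={0,7,10}:  v_{0} + v_{7} + v_{10} = v_{1} + v_{2} + v_{4} — sig = (3;(1,1,1))
  P={0,10,11}:  v_{0} + v_{10} + v_{11} = 2·v_{1} + v_{2} + v_{4} — sig = (3;(1,1,2))
  P={1,2,4,6}:  v_{1} + v_{2} + v_{4} + v_{6} = v_{10} — sig = (4;(1))

so the primitive-relation signature multiset is
    (2;())
    (2;(1))
    (2;(1))
    (2;(1))
    (2;(1))
    (2;(1,1))
    (2;(1,1))
    (2;(1,1))
    (2;(1,1,1))
    (2;(1,1,1))
    (2;(1,1,1,1))
    (2;(1,1,2))
    (2;(2))
    (3;())
    (3;())
    (3;(1))
    (3;(1))
    (3;(1))
    (3;(1,1,1))
    (3;(1,1,2))
    (4;(1))
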